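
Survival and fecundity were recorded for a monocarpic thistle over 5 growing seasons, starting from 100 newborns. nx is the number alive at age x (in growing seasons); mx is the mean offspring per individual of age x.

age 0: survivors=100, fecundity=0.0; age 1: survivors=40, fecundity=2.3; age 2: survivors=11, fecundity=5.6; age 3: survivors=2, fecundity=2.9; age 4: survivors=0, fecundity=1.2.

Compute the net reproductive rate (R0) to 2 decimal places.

lx = nx/n0 = nx/100: 1, 0.4, 0.11, 0.02, 0
lx·mx by age: 0, 0.92, 0.616, 0.058, 0
R0 = Σ lx·mx = 1.594 → 1.59

1.59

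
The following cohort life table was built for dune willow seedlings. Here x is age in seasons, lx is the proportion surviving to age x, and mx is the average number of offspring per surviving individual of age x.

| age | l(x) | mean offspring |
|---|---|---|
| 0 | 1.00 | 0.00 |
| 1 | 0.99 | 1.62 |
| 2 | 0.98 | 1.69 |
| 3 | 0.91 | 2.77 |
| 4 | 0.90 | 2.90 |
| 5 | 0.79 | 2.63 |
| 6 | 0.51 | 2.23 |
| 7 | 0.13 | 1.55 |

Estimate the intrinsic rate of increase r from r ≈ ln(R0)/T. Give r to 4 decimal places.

R0 = Σ lx·mx = 0 + 1.6038 + 1.6562 + 2.5207 + 2.61 + 2.0777 + 1.1373 + 0.2015 = 11.8072
Σ x·lx·mx = 41.5411; T = 41.5411/11.8072 = 3.51829…
r ≈ ln(R0)/T = ln(11.8072)/3.51829… = 0.70168… → 0.7017

0.7017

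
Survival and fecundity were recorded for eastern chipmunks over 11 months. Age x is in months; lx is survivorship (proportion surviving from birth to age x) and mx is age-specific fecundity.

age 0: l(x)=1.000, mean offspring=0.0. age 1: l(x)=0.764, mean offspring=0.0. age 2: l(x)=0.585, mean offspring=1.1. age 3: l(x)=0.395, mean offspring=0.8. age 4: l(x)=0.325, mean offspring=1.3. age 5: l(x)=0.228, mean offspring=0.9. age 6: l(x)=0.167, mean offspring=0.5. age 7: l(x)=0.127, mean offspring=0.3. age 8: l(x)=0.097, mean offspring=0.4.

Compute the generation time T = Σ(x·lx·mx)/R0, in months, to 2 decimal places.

3.45

lx·mx: 0, 0, 0.6435, 0.316, 0.4225, 0.2052, 0.0835, 0.0381, 0.0388 → R0 = 1.7476
x·lx·mx: 0, 0, 1.287, 0.948, 1.69, 1.026, 0.501, 0.2667, 0.3104 → Σ = 6.0291
T = 6.0291 / 1.7476 = 3.449931… → 3.45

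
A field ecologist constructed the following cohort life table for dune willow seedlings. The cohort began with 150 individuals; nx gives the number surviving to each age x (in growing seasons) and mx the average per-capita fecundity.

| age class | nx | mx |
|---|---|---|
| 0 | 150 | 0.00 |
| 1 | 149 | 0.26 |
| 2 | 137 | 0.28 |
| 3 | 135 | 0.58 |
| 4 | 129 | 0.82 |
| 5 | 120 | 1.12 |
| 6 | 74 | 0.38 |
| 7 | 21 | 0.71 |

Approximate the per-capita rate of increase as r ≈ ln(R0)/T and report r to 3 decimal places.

0.274

lx = nx/n0 = nx/150: 1, 0.99333…, 0.91333…, 0.9, 0.86, 0.8, 0.49333…, 0.14
R0 = Σ lx·mx = 0 + 0.25827… + 0.25573… + 0.522 + 0.7052 + 0.896 + 0.18747… + 0.0994 = 2.924067…
Σ x·lx·mx = 11.457133…; T = 11.457133…/2.924067… = 3.91822…
r ≈ ln(R0)/T = ln(2.924067…)/3.91822… = 0.27384… → 0.274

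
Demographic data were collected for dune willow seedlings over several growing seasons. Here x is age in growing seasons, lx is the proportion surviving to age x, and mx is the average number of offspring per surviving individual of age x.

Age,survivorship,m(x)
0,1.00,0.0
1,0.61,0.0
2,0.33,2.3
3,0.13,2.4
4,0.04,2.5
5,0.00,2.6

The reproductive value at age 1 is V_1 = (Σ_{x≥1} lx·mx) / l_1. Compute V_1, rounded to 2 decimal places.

1.92

lx·mx for x ≥ 1: 0, 0.759, 0.312, 0.1, 0 → sum = 1.171
V_1 = 1.171 / l_1 = 1.171 / 0.61 = 1.919672… → 1.92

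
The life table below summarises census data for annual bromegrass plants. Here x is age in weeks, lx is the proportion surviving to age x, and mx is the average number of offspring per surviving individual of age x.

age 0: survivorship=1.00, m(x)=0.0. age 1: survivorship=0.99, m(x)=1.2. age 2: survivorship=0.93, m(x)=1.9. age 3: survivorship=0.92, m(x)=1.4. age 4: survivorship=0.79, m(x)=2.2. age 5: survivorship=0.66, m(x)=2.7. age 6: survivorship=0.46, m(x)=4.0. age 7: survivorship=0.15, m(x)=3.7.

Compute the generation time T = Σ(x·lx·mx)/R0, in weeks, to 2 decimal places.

3.88

lx·mx: 0, 1.188, 1.767, 1.288, 1.738, 1.782, 1.84, 0.555 → R0 = 10.158
x·lx·mx: 0, 1.188, 3.534, 3.864, 6.952, 8.91, 11.04, 3.885 → Σ = 39.373
T = 39.373 / 10.158 = 3.876058… → 3.88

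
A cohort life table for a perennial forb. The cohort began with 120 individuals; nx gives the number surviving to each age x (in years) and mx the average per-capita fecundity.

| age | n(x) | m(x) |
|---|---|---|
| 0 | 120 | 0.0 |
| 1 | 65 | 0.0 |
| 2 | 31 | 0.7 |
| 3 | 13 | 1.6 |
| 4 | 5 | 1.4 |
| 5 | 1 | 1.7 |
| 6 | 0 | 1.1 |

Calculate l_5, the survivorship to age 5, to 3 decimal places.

l_5 = n_5/n_0 = 1/120 = 0.008333… → 0.008

0.008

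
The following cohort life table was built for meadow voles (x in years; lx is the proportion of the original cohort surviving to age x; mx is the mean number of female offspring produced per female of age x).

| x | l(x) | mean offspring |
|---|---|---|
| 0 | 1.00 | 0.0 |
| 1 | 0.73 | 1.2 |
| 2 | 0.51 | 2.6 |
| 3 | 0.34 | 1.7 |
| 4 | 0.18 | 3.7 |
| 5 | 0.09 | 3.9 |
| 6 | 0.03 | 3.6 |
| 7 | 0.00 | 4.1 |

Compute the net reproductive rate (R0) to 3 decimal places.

lx·mx by age: 0, 0.876, 1.326, 0.578, 0.666, 0.351, 0.108, 0
R0 = Σ lx·mx = 3.905 → 3.905

3.905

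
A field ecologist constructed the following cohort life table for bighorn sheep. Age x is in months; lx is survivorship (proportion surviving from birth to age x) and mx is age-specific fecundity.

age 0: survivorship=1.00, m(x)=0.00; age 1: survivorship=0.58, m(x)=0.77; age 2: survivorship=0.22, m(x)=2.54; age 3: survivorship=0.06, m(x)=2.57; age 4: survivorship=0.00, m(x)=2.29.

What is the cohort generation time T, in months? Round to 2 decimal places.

1.75

lx·mx: 0, 0.4466, 0.5588, 0.1542, 0 → R0 = 1.1596
x·lx·mx: 0, 0.4466, 1.1176, 0.4626, 0 → Σ = 2.0268
T = 2.0268 / 1.1596 = 1.747844… → 1.75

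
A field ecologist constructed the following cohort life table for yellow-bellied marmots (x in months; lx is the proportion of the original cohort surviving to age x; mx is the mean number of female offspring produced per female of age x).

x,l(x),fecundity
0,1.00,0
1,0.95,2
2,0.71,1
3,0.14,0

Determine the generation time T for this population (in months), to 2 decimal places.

lx·mx: 0, 1.9, 0.71, 0 → R0 = 2.61
x·lx·mx: 0, 1.9, 1.42, 0 → Σ = 3.32
T = 3.32 / 2.61 = 1.272031… → 1.27

1.27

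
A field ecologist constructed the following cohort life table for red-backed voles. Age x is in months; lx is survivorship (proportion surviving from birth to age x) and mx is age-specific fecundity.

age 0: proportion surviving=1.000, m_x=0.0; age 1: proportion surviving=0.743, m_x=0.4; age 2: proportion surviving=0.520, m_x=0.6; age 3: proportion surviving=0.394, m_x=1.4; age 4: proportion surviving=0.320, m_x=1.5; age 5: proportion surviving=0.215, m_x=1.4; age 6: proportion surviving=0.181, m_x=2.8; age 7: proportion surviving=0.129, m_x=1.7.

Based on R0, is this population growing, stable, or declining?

growing

R0 = Σ lx·mx = 0 + 0.2972 + 0.312 + 0.5516 + 0.48 + 0.301 + 0.5068 + 0.2193 = 2.6679
R0 > 1, so the population is growing.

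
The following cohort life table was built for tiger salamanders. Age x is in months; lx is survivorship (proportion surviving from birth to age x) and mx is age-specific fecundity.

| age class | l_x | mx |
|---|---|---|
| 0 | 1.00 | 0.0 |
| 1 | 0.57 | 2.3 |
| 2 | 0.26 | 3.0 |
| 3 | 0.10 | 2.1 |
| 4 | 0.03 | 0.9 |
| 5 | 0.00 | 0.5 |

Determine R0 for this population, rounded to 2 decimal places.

2.33

lx·mx by age: 0, 1.311, 0.78, 0.21, 0.027, 0
R0 = Σ lx·mx = 2.328 → 2.33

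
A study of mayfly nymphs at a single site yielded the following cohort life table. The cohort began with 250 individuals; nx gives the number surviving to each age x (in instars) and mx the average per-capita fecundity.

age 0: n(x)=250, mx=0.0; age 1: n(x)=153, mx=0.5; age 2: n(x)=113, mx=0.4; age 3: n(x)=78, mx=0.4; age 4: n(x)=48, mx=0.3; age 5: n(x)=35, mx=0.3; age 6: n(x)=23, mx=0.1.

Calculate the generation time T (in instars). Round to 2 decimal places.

2.13

lx = nx/n0 = nx/250: 1, 0.612, 0.452, 0.312, 0.192, 0.14, 0.092
lx·mx: 0, 0.306, 0.1808, 0.1248, 0.0576, 0.042, 0.0092 → R0 = 0.7204
x·lx·mx: 0, 0.306, 0.3616, 0.3744, 0.2304, 0.21, 0.0552 → Σ = 1.5376
T = 1.5376 / 0.7204 = 2.13437… → 2.13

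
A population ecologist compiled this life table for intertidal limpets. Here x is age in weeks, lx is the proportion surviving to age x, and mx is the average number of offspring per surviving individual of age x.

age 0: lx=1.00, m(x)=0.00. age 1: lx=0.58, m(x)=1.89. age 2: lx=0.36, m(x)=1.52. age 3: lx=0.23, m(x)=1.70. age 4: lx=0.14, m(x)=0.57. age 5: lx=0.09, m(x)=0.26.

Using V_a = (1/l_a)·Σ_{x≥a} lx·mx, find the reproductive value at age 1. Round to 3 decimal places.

lx·mx for x ≥ 1: 1.0962, 0.5472, 0.391, 0.0798, 0.0234 → sum = 2.1376
V_1 = 2.1376 / l_1 = 2.1376 / 0.58 = 3.685517… → 3.686

3.686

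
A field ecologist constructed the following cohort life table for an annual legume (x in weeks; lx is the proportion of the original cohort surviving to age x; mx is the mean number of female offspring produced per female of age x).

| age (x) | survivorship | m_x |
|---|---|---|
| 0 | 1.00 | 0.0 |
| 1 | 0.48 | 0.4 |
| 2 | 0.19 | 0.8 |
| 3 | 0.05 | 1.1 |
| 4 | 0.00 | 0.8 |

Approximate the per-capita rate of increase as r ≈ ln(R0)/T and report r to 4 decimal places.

R0 = Σ lx·mx = 0 + 0.192 + 0.152 + 0.055 + 0 = 0.399
Σ x·lx·mx = 0.661; T = 0.661/0.399 = 1.65664…
r ≈ ln(R0)/T = ln(0.399)/1.65664… = -0.554612… → -0.5546

-0.5546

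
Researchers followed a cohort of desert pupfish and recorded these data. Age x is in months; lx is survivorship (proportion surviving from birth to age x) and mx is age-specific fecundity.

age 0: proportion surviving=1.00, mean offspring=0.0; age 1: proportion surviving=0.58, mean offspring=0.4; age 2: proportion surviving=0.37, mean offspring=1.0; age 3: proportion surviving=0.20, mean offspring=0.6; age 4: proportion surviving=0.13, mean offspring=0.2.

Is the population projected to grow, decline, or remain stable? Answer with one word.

R0 = Σ lx·mx = 0 + 0.232 + 0.37 + 0.12 + 0.026 = 0.748
R0 < 1, so the population is declining.

declining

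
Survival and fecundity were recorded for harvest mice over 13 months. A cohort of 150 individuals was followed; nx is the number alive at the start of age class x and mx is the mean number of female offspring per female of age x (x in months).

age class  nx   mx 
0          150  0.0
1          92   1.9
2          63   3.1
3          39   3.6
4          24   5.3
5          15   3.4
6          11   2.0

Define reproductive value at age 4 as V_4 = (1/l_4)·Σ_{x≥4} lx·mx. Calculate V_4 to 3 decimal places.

lx = nx/n0 = nx/150: 1, 0.61333…, 0.42, 0.26, 0.16, 0.1, 0.07333…
lx·mx for x ≥ 4: 0.848, 0.34, 0.146667… → sum = 1.334667…
V_4 = 1.334667… / l_4 = 1.334667… / 0.16 = 8.341667… → 8.342

8.342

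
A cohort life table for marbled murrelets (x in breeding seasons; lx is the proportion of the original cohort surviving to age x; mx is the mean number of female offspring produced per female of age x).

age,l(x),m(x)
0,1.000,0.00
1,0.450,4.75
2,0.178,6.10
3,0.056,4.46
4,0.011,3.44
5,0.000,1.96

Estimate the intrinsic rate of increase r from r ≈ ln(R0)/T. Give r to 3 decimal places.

0.846

R0 = Σ lx·mx = 0 + 2.1375 + 1.0858 + 0.24976 + 0.03784 + 0 = 3.5109
Σ x·lx·mx = 5.20974; T = 5.20974/3.5109 = 1.48388…
r ≈ ln(R0)/T = ln(3.5109)/1.48388… = 0.84635… → 0.846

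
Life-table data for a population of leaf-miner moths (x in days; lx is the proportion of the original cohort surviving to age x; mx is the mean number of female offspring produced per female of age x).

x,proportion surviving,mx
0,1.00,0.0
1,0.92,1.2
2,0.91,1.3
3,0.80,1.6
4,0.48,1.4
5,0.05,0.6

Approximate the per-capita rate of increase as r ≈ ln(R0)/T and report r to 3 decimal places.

R0 = Σ lx·mx = 0 + 1.104 + 1.183 + 1.28 + 0.672 + 0.03 = 4.269
Σ x·lx·mx = 10.148; T = 10.148/4.269 = 2.37714…
r ≈ ln(R0)/T = ln(4.269)/2.37714… = 0.61056… → 0.611

0.611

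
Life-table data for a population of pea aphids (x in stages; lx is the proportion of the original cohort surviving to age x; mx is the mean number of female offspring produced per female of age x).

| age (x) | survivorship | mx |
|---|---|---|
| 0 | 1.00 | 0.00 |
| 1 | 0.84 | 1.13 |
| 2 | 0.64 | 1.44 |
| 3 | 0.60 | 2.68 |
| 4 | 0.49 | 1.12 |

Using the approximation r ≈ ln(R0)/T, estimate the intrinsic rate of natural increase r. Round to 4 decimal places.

0.5719

R0 = Σ lx·mx = 0 + 0.9492 + 0.9216 + 1.608 + 0.5488 = 4.0276
Σ x·lx·mx = 9.8116; T = 9.8116/4.0276 = 2.43609…
r ≈ ln(R0)/T = ln(4.0276)/2.43609… = 0.571888… → 0.5719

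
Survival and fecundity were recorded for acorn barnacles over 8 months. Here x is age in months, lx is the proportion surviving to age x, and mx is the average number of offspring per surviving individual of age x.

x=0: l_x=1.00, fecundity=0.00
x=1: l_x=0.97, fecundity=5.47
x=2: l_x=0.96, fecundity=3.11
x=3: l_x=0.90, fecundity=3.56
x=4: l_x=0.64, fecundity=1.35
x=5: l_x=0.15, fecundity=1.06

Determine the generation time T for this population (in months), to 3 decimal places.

2.008

lx·mx: 0, 5.3059, 2.9856, 3.204, 0.864, 0.159 → R0 = 12.5185
x·lx·mx: 0, 5.3059, 5.9712, 9.612, 3.456, 0.795 → Σ = 25.1401
T = 25.1401 / 12.5185 = 2.008236… → 2.008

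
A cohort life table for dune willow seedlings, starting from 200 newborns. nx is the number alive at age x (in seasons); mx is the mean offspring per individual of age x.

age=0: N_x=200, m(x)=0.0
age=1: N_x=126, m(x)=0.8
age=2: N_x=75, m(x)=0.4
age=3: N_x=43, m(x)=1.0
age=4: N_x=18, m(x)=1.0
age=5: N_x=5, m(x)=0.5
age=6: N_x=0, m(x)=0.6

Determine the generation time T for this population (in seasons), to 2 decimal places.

1.93

lx = nx/n0 = nx/200: 1, 0.63, 0.375, 0.215, 0.09, 0.025, 0
lx·mx: 0, 0.504, 0.15, 0.215, 0.09, 0.0125, 0 → R0 = 0.9715
x·lx·mx: 0, 0.504, 0.3, 0.645, 0.36, 0.0625, 0 → Σ = 1.8715
T = 1.8715 / 0.9715 = 1.926402… → 1.93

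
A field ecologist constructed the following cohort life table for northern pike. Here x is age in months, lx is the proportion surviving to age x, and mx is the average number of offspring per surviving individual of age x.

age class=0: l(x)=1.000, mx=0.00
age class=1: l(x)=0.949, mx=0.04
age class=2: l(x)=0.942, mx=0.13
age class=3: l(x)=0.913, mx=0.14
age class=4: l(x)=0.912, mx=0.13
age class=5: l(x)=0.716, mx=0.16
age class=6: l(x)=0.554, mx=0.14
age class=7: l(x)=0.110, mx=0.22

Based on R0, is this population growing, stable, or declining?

R0 = Σ lx·mx = 0 + 0.03796 + 0.12246 + 0.12782 + 0.11856 + 0.11456 + 0.07756 + 0.0242 = 0.62312
R0 < 1, so the population is declining.

declining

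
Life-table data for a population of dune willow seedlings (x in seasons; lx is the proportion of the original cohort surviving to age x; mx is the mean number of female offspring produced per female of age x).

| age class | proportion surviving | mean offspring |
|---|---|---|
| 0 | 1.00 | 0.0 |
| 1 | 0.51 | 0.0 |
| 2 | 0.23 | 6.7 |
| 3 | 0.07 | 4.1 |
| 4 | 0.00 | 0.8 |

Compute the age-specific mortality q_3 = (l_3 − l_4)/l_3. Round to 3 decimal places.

1.000

q_3 = (l_3 − l_4) / l_3 = (0.07 − 0) / 0.07
     = 0.07 / 0.07 = 1 → 1.000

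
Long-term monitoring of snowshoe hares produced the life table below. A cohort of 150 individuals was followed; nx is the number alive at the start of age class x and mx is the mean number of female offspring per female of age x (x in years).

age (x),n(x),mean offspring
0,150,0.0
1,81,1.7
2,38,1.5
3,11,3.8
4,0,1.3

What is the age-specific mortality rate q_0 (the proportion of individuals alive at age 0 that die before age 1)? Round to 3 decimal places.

lx = nx/n0 = nx/150: 1, 0.54, 0.25333…, 0.07333…, 0
q_0 = (l_0 − l_1) / l_0 = (1 − 0.54) / 1
     = 0.46 / 1 = 0.46 → 0.460

0.460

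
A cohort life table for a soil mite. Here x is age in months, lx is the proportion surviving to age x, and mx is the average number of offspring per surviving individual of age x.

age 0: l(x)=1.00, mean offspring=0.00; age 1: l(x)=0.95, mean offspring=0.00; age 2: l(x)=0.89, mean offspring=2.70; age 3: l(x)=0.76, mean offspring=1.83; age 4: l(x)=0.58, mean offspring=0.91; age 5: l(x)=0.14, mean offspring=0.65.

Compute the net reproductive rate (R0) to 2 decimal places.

lx·mx by age: 0, 0, 2.403, 1.3908, 0.5278, 0.091
R0 = Σ lx·mx = 4.4126 → 4.41

4.41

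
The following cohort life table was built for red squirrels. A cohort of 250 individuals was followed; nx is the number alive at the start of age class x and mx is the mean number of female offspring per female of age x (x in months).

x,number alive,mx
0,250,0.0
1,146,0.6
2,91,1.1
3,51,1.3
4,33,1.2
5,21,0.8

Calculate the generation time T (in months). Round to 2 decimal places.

2.35

lx = nx/n0 = nx/250: 1, 0.584, 0.364, 0.204, 0.132, 0.084
lx·mx: 0, 0.3504, 0.4004, 0.2652, 0.1584, 0.0672 → R0 = 1.2416
x·lx·mx: 0, 0.3504, 0.8008, 0.7956, 0.6336, 0.336 → Σ = 2.9164
T = 2.9164 / 1.2416 = 2.348905… → 2.35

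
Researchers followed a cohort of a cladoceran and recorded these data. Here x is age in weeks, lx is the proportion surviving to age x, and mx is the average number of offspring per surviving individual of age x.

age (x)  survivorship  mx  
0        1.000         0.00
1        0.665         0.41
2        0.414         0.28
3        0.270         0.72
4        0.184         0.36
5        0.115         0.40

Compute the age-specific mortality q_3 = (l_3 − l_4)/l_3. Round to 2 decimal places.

0.32

q_3 = (l_3 − l_4) / l_3 = (0.27 − 0.184) / 0.27
     = 0.086 / 0.27 = 0.318519… → 0.32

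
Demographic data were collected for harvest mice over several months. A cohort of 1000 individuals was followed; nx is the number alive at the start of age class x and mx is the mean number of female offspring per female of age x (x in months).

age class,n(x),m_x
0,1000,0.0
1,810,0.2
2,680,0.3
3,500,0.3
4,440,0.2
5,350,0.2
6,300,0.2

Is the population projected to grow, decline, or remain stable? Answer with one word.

declining

lx = nx/n0 = nx/1000: 1, 0.81, 0.68, 0.5, 0.44, 0.35, 0.3
R0 = Σ lx·mx = 0 + 0.162 + 0.204 + 0.15 + 0.088 + 0.07 + 0.06 = 0.734
R0 < 1, so the population is declining.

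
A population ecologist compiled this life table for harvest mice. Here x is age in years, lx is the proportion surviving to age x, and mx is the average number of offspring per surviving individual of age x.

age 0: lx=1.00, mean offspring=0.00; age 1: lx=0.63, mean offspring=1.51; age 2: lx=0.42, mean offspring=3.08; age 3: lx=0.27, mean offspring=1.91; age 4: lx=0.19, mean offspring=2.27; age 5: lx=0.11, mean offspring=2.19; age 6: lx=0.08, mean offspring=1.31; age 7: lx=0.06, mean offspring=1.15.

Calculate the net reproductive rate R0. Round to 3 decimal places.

3.607

lx·mx by age: 0, 0.9513, 1.2936, 0.5157, 0.4313, 0.2409, 0.1048, 0.069
R0 = Σ lx·mx = 3.6066 → 3.607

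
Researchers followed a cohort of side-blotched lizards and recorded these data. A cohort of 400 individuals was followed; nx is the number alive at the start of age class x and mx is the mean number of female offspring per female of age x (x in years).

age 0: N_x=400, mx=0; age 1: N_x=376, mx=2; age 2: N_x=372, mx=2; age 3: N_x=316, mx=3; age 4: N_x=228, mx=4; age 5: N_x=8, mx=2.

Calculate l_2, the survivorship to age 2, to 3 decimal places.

l_2 = n_2/n_0 = 372/400 = 0.93 → 0.930

0.930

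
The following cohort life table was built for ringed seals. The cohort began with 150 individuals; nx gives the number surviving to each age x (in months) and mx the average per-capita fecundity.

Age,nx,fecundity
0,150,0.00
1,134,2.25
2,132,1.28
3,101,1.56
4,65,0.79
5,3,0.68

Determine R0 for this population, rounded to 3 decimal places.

lx = nx/n0 = nx/150: 1, 0.89333…, 0.88, 0.67333…, 0.43333…, 0.02
lx·mx by age: 0, 2.01…, 1.1264, 1.0504…, 0.342333…, 0.0136
R0 = Σ lx·mx = 4.542733… → 4.543

4.543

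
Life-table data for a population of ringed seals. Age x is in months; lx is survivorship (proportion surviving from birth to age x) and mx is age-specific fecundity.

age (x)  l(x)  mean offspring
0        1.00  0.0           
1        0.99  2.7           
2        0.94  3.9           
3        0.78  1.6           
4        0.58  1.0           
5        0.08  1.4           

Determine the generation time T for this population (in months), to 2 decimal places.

lx·mx: 0, 2.673, 3.666, 1.248, 0.58, 0.112 → R0 = 8.279
x·lx·mx: 0, 2.673, 7.332, 3.744, 2.32, 0.56 → Σ = 16.629
T = 16.629 / 8.279 = 2.008576… → 2.01

2.01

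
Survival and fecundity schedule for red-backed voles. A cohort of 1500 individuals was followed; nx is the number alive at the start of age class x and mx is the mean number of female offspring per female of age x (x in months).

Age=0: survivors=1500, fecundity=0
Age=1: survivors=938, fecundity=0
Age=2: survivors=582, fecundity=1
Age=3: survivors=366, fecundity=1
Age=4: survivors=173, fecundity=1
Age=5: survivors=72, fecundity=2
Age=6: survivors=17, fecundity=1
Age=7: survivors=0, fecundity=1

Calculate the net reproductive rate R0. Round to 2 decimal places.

0.85

lx = nx/n0 = nx/1500: 1, 0.62533…, 0.388, 0.244, 0.11533…, 0.048, 0.01133…, 0
lx·mx by age: 0, 0, 0.388, 0.244, 0.115333…, 0.096, 0.011333…, 0
R0 = Σ lx·mx = 0.854667… → 0.85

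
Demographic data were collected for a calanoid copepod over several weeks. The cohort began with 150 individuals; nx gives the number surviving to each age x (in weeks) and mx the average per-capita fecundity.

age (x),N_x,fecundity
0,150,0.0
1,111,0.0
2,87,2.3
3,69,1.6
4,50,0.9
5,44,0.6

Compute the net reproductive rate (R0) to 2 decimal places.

2.55

lx = nx/n0 = nx/150: 1, 0.74, 0.58, 0.46, 0.33333…, 0.29333…
lx·mx by age: 0, 0, 1.334, 0.736, 0.3…, 0.176…
R0 = Σ lx·mx = 2.546… → 2.55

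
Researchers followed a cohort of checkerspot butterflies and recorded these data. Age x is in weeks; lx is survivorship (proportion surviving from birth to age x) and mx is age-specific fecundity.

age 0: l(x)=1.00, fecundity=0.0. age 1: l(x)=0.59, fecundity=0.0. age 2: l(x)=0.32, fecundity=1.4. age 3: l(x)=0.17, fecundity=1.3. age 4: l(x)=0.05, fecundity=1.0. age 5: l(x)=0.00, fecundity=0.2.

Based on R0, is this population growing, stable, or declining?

declining

R0 = Σ lx·mx = 0 + 0 + 0.448 + 0.221 + 0.05 + 0 = 0.719
R0 < 1, so the population is declining.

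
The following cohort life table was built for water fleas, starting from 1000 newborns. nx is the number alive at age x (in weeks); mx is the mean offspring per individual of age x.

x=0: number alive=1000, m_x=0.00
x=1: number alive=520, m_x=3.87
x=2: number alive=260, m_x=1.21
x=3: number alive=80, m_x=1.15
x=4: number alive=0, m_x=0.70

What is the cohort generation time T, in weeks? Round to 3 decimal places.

lx = nx/n0 = nx/1000: 1, 0.52, 0.26, 0.08, 0
lx·mx: 0, 2.0124, 0.3146, 0.092, 0 → R0 = 2.419
x·lx·mx: 0, 2.0124, 0.6292, 0.276, 0 → Σ = 2.9176
T = 2.9176 / 2.419 = 1.206118… → 1.206

1.206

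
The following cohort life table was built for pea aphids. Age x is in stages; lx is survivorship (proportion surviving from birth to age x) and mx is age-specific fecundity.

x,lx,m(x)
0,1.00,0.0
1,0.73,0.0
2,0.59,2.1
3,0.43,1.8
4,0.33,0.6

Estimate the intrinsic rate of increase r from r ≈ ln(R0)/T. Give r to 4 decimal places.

0.3137

R0 = Σ lx·mx = 0 + 0 + 1.239 + 0.774 + 0.198 = 2.211
Σ x·lx·mx = 5.592; T = 5.592/2.211 = 2.52917…
r ≈ ln(R0)/T = ln(2.211)/2.52917… = 0.313717… → 0.3137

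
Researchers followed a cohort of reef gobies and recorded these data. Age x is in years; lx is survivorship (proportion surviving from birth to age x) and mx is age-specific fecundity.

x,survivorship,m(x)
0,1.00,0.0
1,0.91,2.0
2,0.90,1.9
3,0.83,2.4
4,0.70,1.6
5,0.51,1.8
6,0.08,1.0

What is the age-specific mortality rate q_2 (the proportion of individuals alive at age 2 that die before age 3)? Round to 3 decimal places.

0.078

q_2 = (l_2 − l_3) / l_2 = (0.9 − 0.83) / 0.9
     = 0.07 / 0.9 = 0.077778… → 0.078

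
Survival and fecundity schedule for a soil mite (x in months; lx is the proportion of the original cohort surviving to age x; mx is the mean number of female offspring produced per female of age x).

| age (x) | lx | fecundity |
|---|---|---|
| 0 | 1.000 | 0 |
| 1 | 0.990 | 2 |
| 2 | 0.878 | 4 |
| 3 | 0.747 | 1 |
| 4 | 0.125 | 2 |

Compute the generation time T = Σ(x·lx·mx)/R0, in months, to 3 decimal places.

lx·mx: 0, 1.98, 3.512, 0.747, 0.25 → R0 = 6.489
x·lx·mx: 0, 1.98, 7.024, 2.241, 1 → Σ = 12.245
T = 12.245 / 6.489 = 1.88704… → 1.887

1.887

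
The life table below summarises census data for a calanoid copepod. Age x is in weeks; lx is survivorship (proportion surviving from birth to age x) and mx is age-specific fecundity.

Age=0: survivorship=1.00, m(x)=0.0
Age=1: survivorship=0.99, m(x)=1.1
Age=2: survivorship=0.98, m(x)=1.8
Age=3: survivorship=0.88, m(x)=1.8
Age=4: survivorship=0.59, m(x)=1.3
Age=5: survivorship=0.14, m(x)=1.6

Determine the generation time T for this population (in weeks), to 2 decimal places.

lx·mx: 0, 1.089, 1.764, 1.584, 0.767, 0.224 → R0 = 5.428
x·lx·mx: 0, 1.089, 3.528, 4.752, 3.068, 1.12 → Σ = 13.557
T = 13.557 / 5.428 = 2.497605… → 2.50

2.50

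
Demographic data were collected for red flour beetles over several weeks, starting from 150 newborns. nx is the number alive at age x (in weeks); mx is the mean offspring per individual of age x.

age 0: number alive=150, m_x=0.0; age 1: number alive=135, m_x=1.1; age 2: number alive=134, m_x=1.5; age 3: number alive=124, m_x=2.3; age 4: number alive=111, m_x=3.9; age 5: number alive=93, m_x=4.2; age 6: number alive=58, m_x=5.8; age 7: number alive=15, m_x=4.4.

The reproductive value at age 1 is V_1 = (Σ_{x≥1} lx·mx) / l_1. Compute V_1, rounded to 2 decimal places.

lx = nx/n0 = nx/150: 1, 0.9, 0.89333…, 0.82667…, 0.74, 0.62, 0.38667…, 0.1
lx·mx for x ≥ 1: 0.99, 1.34…, 1.901333…, 2.886, 2.604, 2.242667…, 0.44 → sum = 12.404…
V_1 = 12.404… / l_1 = 12.404… / 0.9 = 13.782222… → 13.78

13.78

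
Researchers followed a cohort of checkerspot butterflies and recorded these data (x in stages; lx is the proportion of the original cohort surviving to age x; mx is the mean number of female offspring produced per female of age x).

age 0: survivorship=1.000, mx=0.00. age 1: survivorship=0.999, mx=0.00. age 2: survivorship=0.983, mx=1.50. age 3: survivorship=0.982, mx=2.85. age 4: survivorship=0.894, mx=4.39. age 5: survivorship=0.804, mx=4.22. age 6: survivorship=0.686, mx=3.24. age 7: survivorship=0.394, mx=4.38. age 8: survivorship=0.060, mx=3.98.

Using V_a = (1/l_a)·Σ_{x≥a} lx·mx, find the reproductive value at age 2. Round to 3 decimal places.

lx·mx for x ≥ 2: 1.4745, 2.7987, 3.92466, 3.39288, 2.22264, 1.72572, 0.2388 → sum = 15.7779
V_2 = 15.7779 / l_2 = 15.7779 / 0.983 = 16.050763… → 16.051

16.051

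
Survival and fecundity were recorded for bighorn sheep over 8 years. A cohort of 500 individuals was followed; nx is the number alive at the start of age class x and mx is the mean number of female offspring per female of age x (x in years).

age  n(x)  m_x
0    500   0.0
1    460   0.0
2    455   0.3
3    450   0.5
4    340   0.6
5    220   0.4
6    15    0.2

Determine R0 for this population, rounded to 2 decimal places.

lx = nx/n0 = nx/500: 1, 0.92, 0.91, 0.9, 0.68, 0.44, 0.03
lx·mx by age: 0, 0, 0.273, 0.45, 0.408, 0.176, 0.006
R0 = Σ lx·mx = 1.313 → 1.31

1.31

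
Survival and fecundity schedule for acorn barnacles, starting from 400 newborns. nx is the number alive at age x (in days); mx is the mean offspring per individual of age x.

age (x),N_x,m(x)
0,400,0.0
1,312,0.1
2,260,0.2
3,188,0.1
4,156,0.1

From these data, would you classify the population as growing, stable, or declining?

lx = nx/n0 = nx/400: 1, 0.78, 0.65, 0.47, 0.39
R0 = Σ lx·mx = 0 + 0.078 + 0.13 + 0.047 + 0.039 = 0.294
R0 < 1, so the population is declining.

declining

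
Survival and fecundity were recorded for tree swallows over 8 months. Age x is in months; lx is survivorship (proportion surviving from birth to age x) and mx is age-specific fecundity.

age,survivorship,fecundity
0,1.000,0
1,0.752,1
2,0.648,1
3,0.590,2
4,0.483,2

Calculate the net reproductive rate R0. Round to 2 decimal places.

3.55

lx·mx by age: 0, 0.752, 0.648, 1.18, 0.966
R0 = Σ lx·mx = 3.546 → 3.55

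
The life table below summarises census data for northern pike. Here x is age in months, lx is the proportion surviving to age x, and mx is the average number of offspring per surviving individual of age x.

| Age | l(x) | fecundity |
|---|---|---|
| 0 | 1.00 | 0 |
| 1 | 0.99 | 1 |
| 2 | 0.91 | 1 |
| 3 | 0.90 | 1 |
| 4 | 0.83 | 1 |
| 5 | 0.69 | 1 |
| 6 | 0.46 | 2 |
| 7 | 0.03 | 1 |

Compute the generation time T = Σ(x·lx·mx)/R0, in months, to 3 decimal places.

lx·mx: 0, 0.99, 0.91, 0.9, 0.83, 0.69, 0.92, 0.03 → R0 = 5.27
x·lx·mx: 0, 0.99, 1.82, 2.7, 3.32, 3.45, 5.52, 0.21 → Σ = 18.01
T = 18.01 / 5.27 = 3.417457… → 3.417

3.417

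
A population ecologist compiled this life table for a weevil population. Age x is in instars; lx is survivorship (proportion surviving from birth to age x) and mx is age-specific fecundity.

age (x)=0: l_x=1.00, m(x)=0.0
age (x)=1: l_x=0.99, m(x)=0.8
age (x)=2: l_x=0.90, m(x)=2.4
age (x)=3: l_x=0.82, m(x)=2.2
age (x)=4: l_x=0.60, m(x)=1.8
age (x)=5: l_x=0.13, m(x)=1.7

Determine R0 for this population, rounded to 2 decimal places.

6.06

lx·mx by age: 0, 0.792, 2.16, 1.804, 1.08, 0.221
R0 = Σ lx·mx = 6.057 → 6.06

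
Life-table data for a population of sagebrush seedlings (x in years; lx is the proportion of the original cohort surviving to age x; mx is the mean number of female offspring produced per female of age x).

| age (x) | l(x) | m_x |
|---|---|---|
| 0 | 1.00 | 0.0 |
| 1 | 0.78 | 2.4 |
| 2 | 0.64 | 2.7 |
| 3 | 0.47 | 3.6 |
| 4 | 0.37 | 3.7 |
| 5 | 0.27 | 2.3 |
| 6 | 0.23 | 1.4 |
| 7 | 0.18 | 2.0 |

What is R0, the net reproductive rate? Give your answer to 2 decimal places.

7.96

lx·mx by age: 0, 1.872, 1.728, 1.692, 1.369, 0.621, 0.322, 0.36
R0 = Σ lx·mx = 7.964 → 7.96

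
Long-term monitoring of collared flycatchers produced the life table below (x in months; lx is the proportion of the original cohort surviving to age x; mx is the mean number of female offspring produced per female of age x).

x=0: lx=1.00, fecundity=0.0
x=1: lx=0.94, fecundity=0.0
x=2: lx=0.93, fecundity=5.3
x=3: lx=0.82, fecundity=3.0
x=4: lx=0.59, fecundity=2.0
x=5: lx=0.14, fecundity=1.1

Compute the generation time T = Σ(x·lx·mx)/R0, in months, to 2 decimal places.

2.61

lx·mx: 0, 0, 4.929, 2.46, 1.18, 0.154 → R0 = 8.723
x·lx·mx: 0, 0, 9.858, 7.38, 4.72, 0.77 → Σ = 22.728
T = 22.728 / 8.723 = 2.605526… → 2.61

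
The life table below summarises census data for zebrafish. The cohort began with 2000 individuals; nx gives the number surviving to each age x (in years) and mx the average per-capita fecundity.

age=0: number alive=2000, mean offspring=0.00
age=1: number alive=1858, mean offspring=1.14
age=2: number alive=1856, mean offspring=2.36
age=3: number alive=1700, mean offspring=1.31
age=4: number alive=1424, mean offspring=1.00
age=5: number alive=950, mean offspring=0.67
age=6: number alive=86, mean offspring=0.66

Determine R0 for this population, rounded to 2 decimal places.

5.42

lx = nx/n0 = nx/2000: 1, 0.929, 0.928, 0.85, 0.712, 0.475, 0.043
lx·mx by age: 0, 1.05906, 2.19008, 1.1135, 0.712, 0.31825, 0.02838
R0 = Σ lx·mx = 5.42127 → 5.42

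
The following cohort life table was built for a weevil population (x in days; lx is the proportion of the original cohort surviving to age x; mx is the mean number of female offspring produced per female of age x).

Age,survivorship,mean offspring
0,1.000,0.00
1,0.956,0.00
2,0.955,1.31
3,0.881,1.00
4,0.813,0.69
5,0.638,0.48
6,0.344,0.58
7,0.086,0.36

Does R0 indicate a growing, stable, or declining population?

R0 = Σ lx·mx = 0 + 0 + 1.25105 + 0.881 + 0.56097 + 0.30624 + 0.19952 + 0.03096 = 3.22974
R0 > 1, so the population is growing.

growing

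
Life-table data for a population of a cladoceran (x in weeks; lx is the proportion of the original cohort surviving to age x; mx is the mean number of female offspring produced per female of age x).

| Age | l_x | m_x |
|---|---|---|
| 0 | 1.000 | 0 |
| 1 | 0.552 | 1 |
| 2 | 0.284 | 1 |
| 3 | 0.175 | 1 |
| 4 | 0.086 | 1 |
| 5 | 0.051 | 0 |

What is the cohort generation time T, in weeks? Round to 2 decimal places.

lx·mx: 0, 0.552, 0.284, 0.175, 0.086, 0 → R0 = 1.097
x·lx·mx: 0, 0.552, 0.568, 0.525, 0.344, 0 → Σ = 1.989
T = 1.989 / 1.097 = 1.813127… → 1.81

1.81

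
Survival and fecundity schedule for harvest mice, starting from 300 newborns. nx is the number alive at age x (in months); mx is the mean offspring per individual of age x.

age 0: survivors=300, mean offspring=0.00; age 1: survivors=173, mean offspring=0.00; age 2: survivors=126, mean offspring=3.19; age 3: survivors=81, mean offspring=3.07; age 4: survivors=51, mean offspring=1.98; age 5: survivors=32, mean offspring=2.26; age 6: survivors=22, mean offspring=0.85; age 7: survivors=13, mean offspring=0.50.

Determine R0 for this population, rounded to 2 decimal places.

lx = nx/n0 = nx/300: 1, 0.57667…, 0.42, 0.27, 0.17, 0.10667…, 0.07333…, 0.04333…
lx·mx by age: 0, 0, 1.3398, 0.8289, 0.3366, 0.241067…, 0.062333…, 0.021667…
R0 = Σ lx·mx = 2.830367… → 2.83

2.83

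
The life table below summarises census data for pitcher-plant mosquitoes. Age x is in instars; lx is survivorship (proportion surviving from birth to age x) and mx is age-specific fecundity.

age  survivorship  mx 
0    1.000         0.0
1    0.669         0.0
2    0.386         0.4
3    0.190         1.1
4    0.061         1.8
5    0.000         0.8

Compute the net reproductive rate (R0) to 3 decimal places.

lx·mx by age: 0, 0, 0.1544, 0.209, 0.1098, 0
R0 = Σ lx·mx = 0.4732 → 0.473

0.473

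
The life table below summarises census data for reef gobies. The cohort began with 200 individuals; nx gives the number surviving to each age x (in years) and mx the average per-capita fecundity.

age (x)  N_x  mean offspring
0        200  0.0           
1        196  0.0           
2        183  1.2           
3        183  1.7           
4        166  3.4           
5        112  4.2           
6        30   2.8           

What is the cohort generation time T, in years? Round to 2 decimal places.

lx = nx/n0 = nx/200: 1, 0.98, 0.915, 0.915, 0.83, 0.56, 0.15
lx·mx: 0, 0, 1.098, 1.5555, 2.822, 2.352, 0.42 → R0 = 8.2475
x·lx·mx: 0, 0, 2.196, 4.6665, 11.288, 11.76, 2.52 → Σ = 32.4305
T = 32.4305 / 8.2475 = 3.932161… → 3.93

3.93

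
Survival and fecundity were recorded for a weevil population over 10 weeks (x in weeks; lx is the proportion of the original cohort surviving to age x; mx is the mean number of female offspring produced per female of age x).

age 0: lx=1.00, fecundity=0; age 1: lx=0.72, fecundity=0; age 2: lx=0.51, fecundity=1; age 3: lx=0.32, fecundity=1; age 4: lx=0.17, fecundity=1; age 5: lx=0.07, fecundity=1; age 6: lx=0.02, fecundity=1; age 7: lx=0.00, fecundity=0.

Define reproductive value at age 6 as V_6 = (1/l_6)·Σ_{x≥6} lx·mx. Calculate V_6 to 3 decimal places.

lx·mx for x ≥ 6: 0.02, 0 → sum = 0.02
V_6 = 0.02 / l_6 = 0.02 / 0.02 = 1 → 1.000

1.000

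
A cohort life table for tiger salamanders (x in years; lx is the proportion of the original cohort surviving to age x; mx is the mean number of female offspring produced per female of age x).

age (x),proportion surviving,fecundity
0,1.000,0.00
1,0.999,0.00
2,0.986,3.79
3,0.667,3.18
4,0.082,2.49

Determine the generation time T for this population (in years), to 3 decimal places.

lx·mx: 0, 0, 3.73694, 2.12106, 0.20418 → R0 = 6.06218
x·lx·mx: 0, 0, 7.47388, 6.36318, 0.81672 → Σ = 14.65378
T = 14.65378 / 6.06218 = 2.417246… → 2.417

2.417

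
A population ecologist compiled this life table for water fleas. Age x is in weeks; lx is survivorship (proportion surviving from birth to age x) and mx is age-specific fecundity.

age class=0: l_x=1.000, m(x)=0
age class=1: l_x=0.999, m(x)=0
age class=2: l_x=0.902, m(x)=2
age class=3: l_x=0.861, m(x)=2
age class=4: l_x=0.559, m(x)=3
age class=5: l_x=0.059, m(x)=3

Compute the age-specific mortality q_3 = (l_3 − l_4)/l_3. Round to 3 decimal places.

q_3 = (l_3 − l_4) / l_3 = (0.861 − 0.559) / 0.861
     = 0.302 / 0.861 = 0.350755… → 0.351

0.351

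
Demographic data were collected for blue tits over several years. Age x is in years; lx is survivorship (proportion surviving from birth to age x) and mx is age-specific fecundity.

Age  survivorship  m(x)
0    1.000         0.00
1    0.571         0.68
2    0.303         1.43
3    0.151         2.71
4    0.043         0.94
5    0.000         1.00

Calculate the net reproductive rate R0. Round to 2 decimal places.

1.27

lx·mx by age: 0, 0.38828, 0.43329, 0.40921, 0.04042, 0
R0 = Σ lx·mx = 1.2712 → 1.27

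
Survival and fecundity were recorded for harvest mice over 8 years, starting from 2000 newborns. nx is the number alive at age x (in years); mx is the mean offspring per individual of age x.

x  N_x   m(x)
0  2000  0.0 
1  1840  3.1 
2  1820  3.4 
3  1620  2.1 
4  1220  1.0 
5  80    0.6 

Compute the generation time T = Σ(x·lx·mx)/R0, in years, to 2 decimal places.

2.02

lx = nx/n0 = nx/2000: 1, 0.92, 0.91, 0.81, 0.61, 0.04
lx·mx: 0, 2.852, 3.094, 1.701, 0.61, 0.024 → R0 = 8.281
x·lx·mx: 0, 2.852, 6.188, 5.103, 2.44, 0.12 → Σ = 16.703
T = 16.703 / 8.281 = 2.017027… → 2.02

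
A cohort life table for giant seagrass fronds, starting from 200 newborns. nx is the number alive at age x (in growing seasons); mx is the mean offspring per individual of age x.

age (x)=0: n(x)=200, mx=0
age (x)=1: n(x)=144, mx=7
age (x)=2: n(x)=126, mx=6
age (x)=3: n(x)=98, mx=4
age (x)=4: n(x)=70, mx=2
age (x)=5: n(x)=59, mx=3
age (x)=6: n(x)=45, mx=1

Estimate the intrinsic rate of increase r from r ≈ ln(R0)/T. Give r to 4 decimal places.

1.1787

lx = nx/n0 = nx/200: 1, 0.72, 0.63, 0.49, 0.35, 0.295, 0.225
R0 = Σ lx·mx = 0 + 5.04 + 3.78 + 1.96 + 0.7 + 0.885 + 0.225 = 12.59
Σ x·lx·mx = 27.055; T = 27.055/12.59 = 2.14893…
r ≈ ln(R0)/T = ln(12.59)/2.14893… = 1.178682… → 1.1787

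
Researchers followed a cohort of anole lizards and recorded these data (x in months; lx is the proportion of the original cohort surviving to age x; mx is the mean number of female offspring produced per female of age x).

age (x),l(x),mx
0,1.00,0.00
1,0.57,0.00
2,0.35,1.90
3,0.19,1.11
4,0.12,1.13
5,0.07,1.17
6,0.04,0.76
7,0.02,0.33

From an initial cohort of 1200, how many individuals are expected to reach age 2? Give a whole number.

420

Expected survivors = N0 · l_2 = 1200 × 0.35 = 420 → 420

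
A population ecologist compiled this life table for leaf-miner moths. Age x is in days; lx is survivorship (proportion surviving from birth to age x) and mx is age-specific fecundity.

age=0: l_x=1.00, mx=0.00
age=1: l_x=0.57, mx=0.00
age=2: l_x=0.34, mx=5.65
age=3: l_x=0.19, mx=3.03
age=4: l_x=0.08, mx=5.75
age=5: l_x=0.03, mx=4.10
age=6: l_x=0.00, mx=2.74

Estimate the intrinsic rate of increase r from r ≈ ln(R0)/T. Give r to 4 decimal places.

R0 = Σ lx·mx = 0 + 0 + 1.921 + 0.5757 + 0.46 + 0.123 + 0 = 3.0797
Σ x·lx·mx = 8.0241; T = 8.0241/3.0797 = 2.60548…
r ≈ ln(R0)/T = ln(3.0797)/2.60548… = 0.431718… → 0.4317

0.4317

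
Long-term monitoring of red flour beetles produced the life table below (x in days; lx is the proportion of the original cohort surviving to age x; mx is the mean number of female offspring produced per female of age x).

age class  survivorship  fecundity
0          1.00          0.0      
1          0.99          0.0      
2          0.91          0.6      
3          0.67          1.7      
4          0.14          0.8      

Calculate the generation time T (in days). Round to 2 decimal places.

lx·mx: 0, 0, 0.546, 1.139, 0.112 → R0 = 1.797
x·lx·mx: 0, 0, 1.092, 3.417, 0.448 → Σ = 4.957
T = 4.957 / 1.797 = 2.758486… → 2.76

2.76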